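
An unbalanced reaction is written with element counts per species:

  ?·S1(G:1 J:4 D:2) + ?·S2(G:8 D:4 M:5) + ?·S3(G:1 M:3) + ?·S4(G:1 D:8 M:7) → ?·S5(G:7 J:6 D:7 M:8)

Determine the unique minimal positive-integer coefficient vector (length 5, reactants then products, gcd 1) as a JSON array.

G: 6·1+2·8+5·1+1·1 = 28 | 4·7 = 28
J: 6·4+2·0+5·0+1·0 = 24 | 4·6 = 24
D: 6·2+2·4+5·0+1·8 = 28 | 4·7 = 28
M: 6·0+2·5+5·3+1·7 = 32 | 4·8 = 32
gcd(6,2,5,1,4) = 1

Coefficients: [6, 2, 5, 1, 4]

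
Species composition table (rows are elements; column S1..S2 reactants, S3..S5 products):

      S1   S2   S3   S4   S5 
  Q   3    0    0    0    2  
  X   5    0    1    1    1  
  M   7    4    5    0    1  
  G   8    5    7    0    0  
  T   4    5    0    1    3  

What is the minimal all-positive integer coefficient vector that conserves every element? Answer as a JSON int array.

Q: 2·3+1·0 = 6 | 3·0+4·0+3·2 = 6
X: 2·5+1·0 = 10 | 3·1+4·1+3·1 = 10
M: 2·7+1·4 = 18 | 3·5+4·0+3·1 = 18
G: 2·8+1·5 = 21 | 3·7+4·0+3·0 = 21
T: 2·4+1·5 = 13 | 3·0+4·1+3·3 = 13
gcd(2,1,3,4,3) = 1

Coefficients: [2, 1, 3, 4, 3]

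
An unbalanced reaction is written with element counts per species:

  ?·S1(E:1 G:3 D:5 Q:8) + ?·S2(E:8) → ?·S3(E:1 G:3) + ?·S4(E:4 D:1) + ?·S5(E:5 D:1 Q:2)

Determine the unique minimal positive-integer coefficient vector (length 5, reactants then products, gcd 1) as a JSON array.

E: 1·1+3·8 = 25 | 1·1+1·4+4·5 = 25
G: 1·3+3·0 = 3 | 1·3+1·0+4·0 = 3
D: 1·5+3·0 = 5 | 1·0+1·1+4·1 = 5
Q: 1·8+3·0 = 8 | 1·0+1·0+4·2 = 8
gcd(1,3,1,1,4) = 1

Coefficients: [1, 3, 1, 1, 4]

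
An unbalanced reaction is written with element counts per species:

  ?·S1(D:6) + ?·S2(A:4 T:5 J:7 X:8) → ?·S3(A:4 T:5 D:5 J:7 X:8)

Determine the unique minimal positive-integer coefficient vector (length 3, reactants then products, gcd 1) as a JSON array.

A: 5·0+6·4 = 24 | 6·4 = 24
T: 5·0+6·5 = 30 | 6·5 = 30
D: 5·6+6·0 = 30 | 6·5 = 30
J: 5·0+6·7 = 42 | 6·7 = 42
X: 5·0+6·8 = 48 | 6·8 = 48
gcd(5,6,6) = 1

Coefficients: [5, 6, 6]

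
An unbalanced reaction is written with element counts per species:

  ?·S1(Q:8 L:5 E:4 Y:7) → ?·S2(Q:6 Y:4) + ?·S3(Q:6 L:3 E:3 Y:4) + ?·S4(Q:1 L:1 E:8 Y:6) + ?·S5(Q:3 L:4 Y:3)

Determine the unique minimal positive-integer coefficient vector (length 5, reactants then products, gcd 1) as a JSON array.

Q: 5·8 = 40 | 1·6+4·6+1·1+3·3 = 40
L: 5·5 = 25 | 1·0+4·3+1·1+3·4 = 25
E: 5·4 = 20 | 1·0+4·3+1·8+3·0 = 20
Y: 5·7 = 35 | 1·4+4·4+1·6+3·3 = 35
gcd(5,1,4,1,3) = 1

Coefficients: [5, 1, 4, 1, 3]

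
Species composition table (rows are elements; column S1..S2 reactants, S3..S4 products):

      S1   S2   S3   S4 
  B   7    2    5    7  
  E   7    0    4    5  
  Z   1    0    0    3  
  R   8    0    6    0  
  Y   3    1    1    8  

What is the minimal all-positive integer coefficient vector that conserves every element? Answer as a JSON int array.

B: 3·7+3·2 = 27 | 4·5+1·7 = 27
E: 3·7+3·0 = 21 | 4·4+1·5 = 21
Z: 3·1+3·0 = 3 | 4·0+1·3 = 3
R: 3·8+3·0 = 24 | 4·6+1·0 = 24
Y: 3·3+3·1 = 12 | 4·1+1·8 = 12
gcd(3,3,4,1) = 1

Coefficients: [3, 3, 4, 1]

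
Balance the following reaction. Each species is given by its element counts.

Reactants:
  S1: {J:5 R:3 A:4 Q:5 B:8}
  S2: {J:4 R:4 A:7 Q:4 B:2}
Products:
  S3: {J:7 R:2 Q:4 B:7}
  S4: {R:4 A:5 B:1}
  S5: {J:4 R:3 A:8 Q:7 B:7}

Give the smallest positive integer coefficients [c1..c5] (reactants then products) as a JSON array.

J: 5·5+2·4 = 33 | 3·7+2·0+3·4 = 33
R: 5·3+2·4 = 23 | 3·2+2·4+3·3 = 23
A: 5·4+2·7 = 34 | 3·0+2·5+3·8 = 34
Q: 5·5+2·4 = 33 | 3·4+2·0+3·7 = 33
B: 5·8+2·2 = 44 | 3·7+2·1+3·7 = 44
gcd(5,2,3,2,3) = 1

Coefficients: [5, 2, 3, 2, 3]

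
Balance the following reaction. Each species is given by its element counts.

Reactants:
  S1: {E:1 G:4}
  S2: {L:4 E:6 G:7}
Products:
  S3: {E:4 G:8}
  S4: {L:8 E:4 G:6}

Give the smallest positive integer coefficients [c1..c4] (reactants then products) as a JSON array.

Coefficients: [4, 2, 3, 1]

L: 4·0+2·4 = 8 | 3·0+1·8 = 8
E: 4·1+2·6 = 16 | 3·4+1·4 = 16
G: 4·4+2·7 = 30 | 3·8+1·6 = 30
gcd(4,2,3,1) = 1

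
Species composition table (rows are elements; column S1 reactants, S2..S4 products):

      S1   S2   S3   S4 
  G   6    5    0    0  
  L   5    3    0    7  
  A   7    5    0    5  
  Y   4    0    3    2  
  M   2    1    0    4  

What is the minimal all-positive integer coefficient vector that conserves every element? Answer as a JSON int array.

Coefficients: [5, 6, 6, 1]

G: 5·6 = 30 | 6·5+6·0+1·0 = 30
L: 5·5 = 25 | 6·3+6·0+1·7 = 25
A: 5·7 = 35 | 6·5+6·0+1·5 = 35
Y: 5·4 = 20 | 6·0+6·3+1·2 = 20
M: 5·2 = 10 | 6·1+6·0+1·4 = 10
gcd(5,6,6,1) = 1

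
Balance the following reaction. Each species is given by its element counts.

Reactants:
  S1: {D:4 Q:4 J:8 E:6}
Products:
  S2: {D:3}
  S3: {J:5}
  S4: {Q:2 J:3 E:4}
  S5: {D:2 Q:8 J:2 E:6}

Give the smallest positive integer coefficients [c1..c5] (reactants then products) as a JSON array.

D: 5·4 = 20 | 6·3+4·0+6·0+1·2 = 20
Q: 5·4 = 20 | 6·0+4·0+6·2+1·8 = 20
J: 5·8 = 40 | 6·0+4·5+6·3+1·2 = 40
E: 5·6 = 30 | 6·0+4·0+6·4+1·6 = 30
gcd(5,6,4,6,1) = 1

Coefficients: [5, 6, 4, 6, 1]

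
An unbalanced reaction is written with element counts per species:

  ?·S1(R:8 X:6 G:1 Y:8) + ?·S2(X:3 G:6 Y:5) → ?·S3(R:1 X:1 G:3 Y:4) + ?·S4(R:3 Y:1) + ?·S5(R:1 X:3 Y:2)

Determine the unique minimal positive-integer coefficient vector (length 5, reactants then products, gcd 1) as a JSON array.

Coefficients: [3, 1, 3, 5, 6]

R: 3·8+1·0 = 24 | 3·1+5·3+6·1 = 24
X: 3·6+1·3 = 21 | 3·1+5·0+6·3 = 21
G: 3·1+1·6 = 9 | 3·3+5·0+6·0 = 9
Y: 3·8+1·5 = 29 | 3·4+5·1+6·2 = 29
gcd(3,1,3,5,6) = 1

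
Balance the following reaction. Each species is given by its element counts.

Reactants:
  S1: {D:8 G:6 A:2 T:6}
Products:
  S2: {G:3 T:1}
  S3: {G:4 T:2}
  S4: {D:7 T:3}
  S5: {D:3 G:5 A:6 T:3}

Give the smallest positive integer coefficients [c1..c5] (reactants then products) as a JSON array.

D: 6·8 = 48 | 2·0+5·0+6·7+2·3 = 48
G: 6·6 = 36 | 2·3+5·4+6·0+2·5 = 36
A: 6·2 = 12 | 2·0+5·0+6·0+2·6 = 12
T: 6·6 = 36 | 2·1+5·2+6·3+2·3 = 36
gcd(6,2,5,6,2) = 1

Coefficients: [6, 2, 5, 6, 2]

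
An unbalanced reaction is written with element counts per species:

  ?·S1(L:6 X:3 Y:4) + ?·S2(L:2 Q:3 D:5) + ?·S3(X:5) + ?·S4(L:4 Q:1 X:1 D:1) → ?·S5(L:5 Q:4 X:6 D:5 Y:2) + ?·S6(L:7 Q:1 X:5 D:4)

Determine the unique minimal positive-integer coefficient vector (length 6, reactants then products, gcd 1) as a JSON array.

L: 2·6+5·2+5·0+3·4 = 34 | 4·5+2·7 = 34
Q: 2·0+5·3+5·0+3·1 = 18 | 4·4+2·1 = 18
X: 2·3+5·0+5·5+3·1 = 34 | 4·6+2·5 = 34
D: 2·0+5·5+5·0+3·1 = 28 | 4·5+2·4 = 28
Y: 2·4+5·0+5·0+3·0 = 8 | 4·2+2·0 = 8
gcd(2,5,5,3,4,2) = 1

Coefficients: [2, 5, 5, 3, 4, 2]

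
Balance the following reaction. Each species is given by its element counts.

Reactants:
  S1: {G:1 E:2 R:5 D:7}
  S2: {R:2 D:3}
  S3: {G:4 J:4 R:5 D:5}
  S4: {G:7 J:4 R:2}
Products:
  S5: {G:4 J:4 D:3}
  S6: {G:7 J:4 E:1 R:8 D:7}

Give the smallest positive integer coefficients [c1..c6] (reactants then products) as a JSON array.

Coefficients: [3, 4, 3, 5, 2, 6]

G: 3·1+4·0+3·4+5·7 = 50 | 2·4+6·7 = 50
J: 3·0+4·0+3·4+5·4 = 32 | 2·4+6·4 = 32
E: 3·2+4·0+3·0+5·0 = 6 | 2·0+6·1 = 6
R: 3·5+4·2+3·5+5·2 = 48 | 2·0+6·8 = 48
D: 3·7+4·3+3·5+5·0 = 48 | 2·3+6·7 = 48
gcd(3,4,3,5,2,6) = 1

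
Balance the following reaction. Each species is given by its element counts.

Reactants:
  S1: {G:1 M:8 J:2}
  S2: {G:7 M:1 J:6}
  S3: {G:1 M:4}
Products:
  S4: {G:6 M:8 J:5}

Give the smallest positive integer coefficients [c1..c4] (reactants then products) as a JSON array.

Coefficients: [3, 4, 5, 6]

G: 3·1+4·7+5·1 = 36 | 6·6 = 36
M: 3·8+4·1+5·4 = 48 | 6·8 = 48
J: 3·2+4·6+5·0 = 30 | 6·5 = 30
gcd(3,4,5,6) = 1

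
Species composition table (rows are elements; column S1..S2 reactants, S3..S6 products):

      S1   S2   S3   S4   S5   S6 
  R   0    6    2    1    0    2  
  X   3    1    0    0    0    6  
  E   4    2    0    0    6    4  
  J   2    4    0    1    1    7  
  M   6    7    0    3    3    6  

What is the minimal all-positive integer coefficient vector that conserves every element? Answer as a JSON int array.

R: 1·0+3·6 = 18 | 5·2+6·1+1·0+1·2 = 18
X: 1·3+3·1 = 6 | 5·0+6·0+1·0+1·6 = 6
E: 1·4+3·2 = 10 | 5·0+6·0+1·6+1·4 = 10
J: 1·2+3·4 = 14 | 5·0+6·1+1·1+1·7 = 14
M: 1·6+3·7 = 27 | 5·0+6·3+1·3+1·6 = 27
gcd(1,3,5,6,1,1) = 1

Coefficients: [1, 3, 5, 6, 1, 1]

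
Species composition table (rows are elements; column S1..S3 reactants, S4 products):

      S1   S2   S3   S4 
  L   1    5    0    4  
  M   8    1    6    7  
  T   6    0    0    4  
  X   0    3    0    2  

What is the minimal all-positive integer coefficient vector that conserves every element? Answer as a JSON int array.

Coefficients: [4, 4, 1, 6]

L: 4·1+4·5+1·0 = 24 | 6·4 = 24
M: 4·8+4·1+1·6 = 42 | 6·7 = 42
T: 4·6+4·0+1·0 = 24 | 6·4 = 24
X: 4·0+4·3+1·0 = 12 | 6·2 = 12
gcd(4,4,1,6) = 1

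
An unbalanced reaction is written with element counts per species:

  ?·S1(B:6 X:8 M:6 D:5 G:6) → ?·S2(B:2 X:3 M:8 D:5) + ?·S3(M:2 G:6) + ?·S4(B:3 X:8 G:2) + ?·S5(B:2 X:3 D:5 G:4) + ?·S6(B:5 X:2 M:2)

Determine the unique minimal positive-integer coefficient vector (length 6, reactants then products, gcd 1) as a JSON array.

Coefficients: [2, 1, 1, 1, 1, 1]

B: 2·6 = 12 | 1·2+1·0+1·3+1·2+1·5 = 12
X: 2·8 = 16 | 1·3+1·0+1·8+1·3+1·2 = 16
M: 2·6 = 12 | 1·8+1·2+1·0+1·0+1·2 = 12
D: 2·5 = 10 | 1·5+1·0+1·0+1·5+1·0 = 10
G: 2·6 = 12 | 1·0+1·6+1·2+1·4+1·0 = 12
gcd(2,1,1,1,1,1) = 1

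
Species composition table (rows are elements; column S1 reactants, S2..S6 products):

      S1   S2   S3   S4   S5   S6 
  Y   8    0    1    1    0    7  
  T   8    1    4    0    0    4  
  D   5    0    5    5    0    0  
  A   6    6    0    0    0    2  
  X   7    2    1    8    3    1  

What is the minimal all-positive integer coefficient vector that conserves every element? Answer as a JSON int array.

Coefficients: [6, 4, 5, 1, 5, 6]

Y: 6·8 = 48 | 4·0+5·1+1·1+5·0+6·7 = 48
T: 6·8 = 48 | 4·1+5·4+1·0+5·0+6·4 = 48
D: 6·5 = 30 | 4·0+5·5+1·5+5·0+6·0 = 30
A: 6·6 = 36 | 4·6+5·0+1·0+5·0+6·2 = 36
X: 6·7 = 42 | 4·2+5·1+1·8+5·3+6·1 = 42
gcd(6,4,5,1,5,6) = 1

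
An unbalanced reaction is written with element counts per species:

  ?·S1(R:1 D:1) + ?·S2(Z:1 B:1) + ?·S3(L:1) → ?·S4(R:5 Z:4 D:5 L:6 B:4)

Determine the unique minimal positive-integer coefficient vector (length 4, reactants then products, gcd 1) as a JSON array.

R: 5·1+4·0+6·0 = 5 | 1·5 = 5
Z: 5·0+4·1+6·0 = 4 | 1·4 = 4
D: 5·1+4·0+6·0 = 5 | 1·5 = 5
L: 5·0+4·0+6·1 = 6 | 1·6 = 6
B: 5·0+4·1+6·0 = 4 | 1·4 = 4
gcd(5,4,6,1) = 1

Coefficients: [5, 4, 6, 1]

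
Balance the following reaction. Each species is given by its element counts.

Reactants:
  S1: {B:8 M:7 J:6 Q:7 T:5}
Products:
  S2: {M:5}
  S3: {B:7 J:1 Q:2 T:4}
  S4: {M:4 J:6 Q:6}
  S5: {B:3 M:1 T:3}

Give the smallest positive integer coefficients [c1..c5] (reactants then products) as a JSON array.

B: 6·8 = 48 | 4·0+6·7+5·0+2·3 = 48
M: 6·7 = 42 | 4·5+6·0+5·4+2·1 = 42
J: 6·6 = 36 | 4·0+6·1+5·6+2·0 = 36
Q: 6·7 = 42 | 4·0+6·2+5·6+2·0 = 42
T: 6·5 = 30 | 4·0+6·4+5·0+2·3 = 30
gcd(6,4,6,5,2) = 1

Coefficients: [6, 4, 6, 5, 2]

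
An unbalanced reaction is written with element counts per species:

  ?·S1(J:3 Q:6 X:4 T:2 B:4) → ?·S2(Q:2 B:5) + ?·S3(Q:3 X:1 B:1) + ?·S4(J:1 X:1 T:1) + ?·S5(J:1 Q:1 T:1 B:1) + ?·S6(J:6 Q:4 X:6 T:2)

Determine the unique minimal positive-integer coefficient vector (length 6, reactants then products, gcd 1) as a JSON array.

J: 4·3 = 12 | 2·0+5·0+5·1+1·1+1·6 = 12
Q: 4·6 = 24 | 2·2+5·3+5·0+1·1+1·4 = 24
X: 4·4 = 16 | 2·0+5·1+5·1+1·0+1·6 = 16
T: 4·2 = 8 | 2·0+5·0+5·1+1·1+1·2 = 8
B: 4·4 = 16 | 2·5+5·1+5·0+1·1+1·0 = 16
gcd(4,2,5,5,1,1) = 1

Coefficients: [4, 2, 5, 5, 1, 1]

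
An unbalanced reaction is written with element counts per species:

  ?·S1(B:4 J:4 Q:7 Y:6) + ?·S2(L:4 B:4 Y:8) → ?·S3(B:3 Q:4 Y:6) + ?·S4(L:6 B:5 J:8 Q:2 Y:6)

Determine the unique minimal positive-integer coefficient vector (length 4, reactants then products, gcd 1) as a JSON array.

Coefficients: [4, 3, 6, 2]

L: 4·0+3·4 = 12 | 6·0+2·6 = 12
B: 4·4+3·4 = 28 | 6·3+2·5 = 28
J: 4·4+3·0 = 16 | 6·0+2·8 = 16
Q: 4·7+3·0 = 28 | 6·4+2·2 = 28
Y: 4·6+3·8 = 48 | 6·6+2·6 = 48
gcd(4,3,6,2) = 1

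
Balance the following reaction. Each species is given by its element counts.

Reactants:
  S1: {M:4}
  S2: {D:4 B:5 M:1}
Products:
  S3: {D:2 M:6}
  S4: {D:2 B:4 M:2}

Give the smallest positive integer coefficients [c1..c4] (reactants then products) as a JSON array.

D: 6·0+4·4 = 16 | 3·2+5·2 = 16
B: 6·0+4·5 = 20 | 3·0+5·4 = 20
M: 6·4+4·1 = 28 | 3·6+5·2 = 28
gcd(6,4,3,5) = 1

Coefficients: [6, 4, 3, 5]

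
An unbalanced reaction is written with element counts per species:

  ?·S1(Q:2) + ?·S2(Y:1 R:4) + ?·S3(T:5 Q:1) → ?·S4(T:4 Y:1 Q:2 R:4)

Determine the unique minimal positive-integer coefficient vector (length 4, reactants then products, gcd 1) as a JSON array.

Coefficients: [3, 5, 4, 5]

T: 3·0+5·0+4·5 = 20 | 5·4 = 20
Y: 3·0+5·1+4·0 = 5 | 5·1 = 5
Q: 3·2+5·0+4·1 = 10 | 5·2 = 10
R: 3·0+5·4+4·0 = 20 | 5·4 = 20
gcd(3,5,4,5) = 1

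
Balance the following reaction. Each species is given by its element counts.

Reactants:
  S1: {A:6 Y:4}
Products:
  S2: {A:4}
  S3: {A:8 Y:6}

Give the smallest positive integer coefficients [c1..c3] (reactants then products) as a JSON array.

A: 6·6 = 36 | 1·4+4·8 = 36
Y: 6·4 = 24 | 1·0+4·6 = 24
gcd(6,1,4) = 1

Coefficients: [6, 1, 4]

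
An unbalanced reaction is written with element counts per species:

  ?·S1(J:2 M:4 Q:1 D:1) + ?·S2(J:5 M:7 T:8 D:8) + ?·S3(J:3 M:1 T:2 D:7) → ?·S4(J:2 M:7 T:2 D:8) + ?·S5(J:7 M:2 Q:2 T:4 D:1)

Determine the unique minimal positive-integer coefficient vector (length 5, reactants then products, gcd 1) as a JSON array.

Coefficients: [6, 2, 3, 5, 3]

J: 6·2+2·5+3·3 = 31 | 5·2+3·7 = 31
M: 6·4+2·7+3·1 = 41 | 5·7+3·2 = 41
Q: 6·1+2·0+3·0 = 6 | 5·0+3·2 = 6
T: 6·0+2·8+3·2 = 22 | 5·2+3·4 = 22
D: 6·1+2·8+3·7 = 43 | 5·8+3·1 = 43
gcd(6,2,3,5,3) = 1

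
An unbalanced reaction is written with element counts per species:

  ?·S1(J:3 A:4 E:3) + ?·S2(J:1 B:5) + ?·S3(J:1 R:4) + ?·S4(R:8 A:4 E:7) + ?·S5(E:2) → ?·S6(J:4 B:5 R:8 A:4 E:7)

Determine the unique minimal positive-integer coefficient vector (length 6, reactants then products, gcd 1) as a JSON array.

Coefficients: [3, 5, 6, 2, 6, 5]

J: 3·3+5·1+6·1+2·0+6·0 = 20 | 5·4 = 20
B: 3·0+5·5+6·0+2·0+6·0 = 25 | 5·5 = 25
R: 3·0+5·0+6·4+2·8+6·0 = 40 | 5·8 = 40
A: 3·4+5·0+6·0+2·4+6·0 = 20 | 5·4 = 20
E: 3·3+5·0+6·0+2·7+6·2 = 35 | 5·7 = 35
gcd(3,5,6,2,6,5) = 1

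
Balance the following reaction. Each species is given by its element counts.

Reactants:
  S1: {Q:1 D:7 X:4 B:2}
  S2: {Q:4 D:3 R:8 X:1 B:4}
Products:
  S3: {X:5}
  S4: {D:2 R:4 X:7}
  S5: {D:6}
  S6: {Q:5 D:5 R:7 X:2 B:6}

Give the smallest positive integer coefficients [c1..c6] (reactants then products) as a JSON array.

Coefficients: [4, 4, 1, 1, 3, 4]

Q: 4·1+4·4 = 20 | 1·0+1·0+3·0+4·5 = 20
D: 4·7+4·3 = 40 | 1·0+1·2+3·6+4·5 = 40
R: 4·0+4·8 = 32 | 1·0+1·4+3·0+4·7 = 32
X: 4·4+4·1 = 20 | 1·5+1·7+3·0+4·2 = 20
B: 4·2+4·4 = 24 | 1·0+1·0+3·0+4·6 = 24
gcd(4,4,1,1,3,4) = 1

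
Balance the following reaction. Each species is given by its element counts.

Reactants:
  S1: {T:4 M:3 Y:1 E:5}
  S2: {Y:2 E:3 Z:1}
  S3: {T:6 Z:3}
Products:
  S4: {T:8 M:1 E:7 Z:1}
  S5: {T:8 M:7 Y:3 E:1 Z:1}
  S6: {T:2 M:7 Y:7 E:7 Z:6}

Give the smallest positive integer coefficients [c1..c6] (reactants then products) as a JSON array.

Coefficients: [6, 2, 3, 4, 1, 1]

T: 6·4+2·0+3·6 = 42 | 4·8+1·8+1·2 = 42
M: 6·3+2·0+3·0 = 18 | 4·1+1·7+1·7 = 18
Y: 6·1+2·2+3·0 = 10 | 4·0+1·3+1·7 = 10
E: 6·5+2·3+3·0 = 36 | 4·7+1·1+1·7 = 36
Z: 6·0+2·1+3·3 = 11 | 4·1+1·1+1·6 = 11
gcd(6,2,3,4,1,1) = 1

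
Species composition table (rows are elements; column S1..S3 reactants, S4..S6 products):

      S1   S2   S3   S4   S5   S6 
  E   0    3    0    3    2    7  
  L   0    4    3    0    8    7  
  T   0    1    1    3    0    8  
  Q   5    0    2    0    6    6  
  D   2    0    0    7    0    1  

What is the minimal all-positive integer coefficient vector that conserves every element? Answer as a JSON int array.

Coefficients: [4, 6, 5, 1, 4, 1]

E: 4·0+6·3+5·0 = 18 | 1·3+4·2+1·7 = 18
L: 4·0+6·4+5·3 = 39 | 1·0+4·8+1·7 = 39
T: 4·0+6·1+5·1 = 11 | 1·3+4·0+1·8 = 11
Q: 4·5+6·0+5·2 = 30 | 1·0+4·6+1·6 = 30
D: 4·2+6·0+5·0 = 8 | 1·7+4·0+1·1 = 8
gcd(4,6,5,1,4,1) = 1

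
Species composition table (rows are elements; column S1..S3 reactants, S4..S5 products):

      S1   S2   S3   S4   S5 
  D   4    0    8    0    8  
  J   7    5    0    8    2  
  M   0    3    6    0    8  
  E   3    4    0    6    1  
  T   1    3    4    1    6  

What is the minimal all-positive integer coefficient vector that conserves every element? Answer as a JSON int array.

D: 2·4+6·0+5·8 = 48 | 4·0+6·8 = 48
J: 2·7+6·5+5·0 = 44 | 4·8+6·2 = 44
M: 2·0+6·3+5·6 = 48 | 4·0+6·8 = 48
E: 2·3+6·4+5·0 = 30 | 4·6+6·1 = 30
T: 2·1+6·3+5·4 = 40 | 4·1+6·6 = 40
gcd(2,6,5,4,6) = 1

Coefficients: [2, 6, 5, 4, 6]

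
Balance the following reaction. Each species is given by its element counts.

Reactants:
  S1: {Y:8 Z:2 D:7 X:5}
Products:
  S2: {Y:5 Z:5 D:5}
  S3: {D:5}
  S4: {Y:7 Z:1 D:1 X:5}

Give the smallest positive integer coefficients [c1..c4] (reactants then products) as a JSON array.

Y: 5·8 = 40 | 1·5+5·0+5·7 = 40
Z: 5·2 = 10 | 1·5+5·0+5·1 = 10
D: 5·7 = 35 | 1·5+5·5+5·1 = 35
X: 5·5 = 25 | 1·0+5·0+5·5 = 25
gcd(5,1,5,5) = 1

Coefficients: [5, 1, 5, 5]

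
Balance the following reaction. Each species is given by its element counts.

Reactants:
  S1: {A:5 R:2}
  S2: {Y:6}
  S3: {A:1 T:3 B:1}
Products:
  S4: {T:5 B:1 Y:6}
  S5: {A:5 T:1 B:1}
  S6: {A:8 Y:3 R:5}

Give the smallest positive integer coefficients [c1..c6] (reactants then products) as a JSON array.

A: 5·5+4·0+6·1 = 31 | 3·0+3·5+2·8 = 31
T: 5·0+4·0+6·3 = 18 | 3·5+3·1+2·0 = 18
B: 5·0+4·0+6·1 = 6 | 3·1+3·1+2·0 = 6
Y: 5·0+4·6+6·0 = 24 | 3·6+3·0+2·3 = 24
R: 5·2+4·0+6·0 = 10 | 3·0+3·0+2·5 = 10
gcd(5,4,6,3,3,2) = 1

Coefficients: [5, 4, 6, 3, 3, 2]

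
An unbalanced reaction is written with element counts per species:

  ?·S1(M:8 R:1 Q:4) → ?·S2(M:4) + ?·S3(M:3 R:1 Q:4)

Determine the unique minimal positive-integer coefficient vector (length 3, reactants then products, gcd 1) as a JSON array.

M: 4·8 = 32 | 5·4+4·3 = 32
R: 4·1 = 4 | 5·0+4·1 = 4
Q: 4·4 = 16 | 5·0+4·4 = 16
gcd(4,5,4) = 1

Coefficients: [4, 5, 4]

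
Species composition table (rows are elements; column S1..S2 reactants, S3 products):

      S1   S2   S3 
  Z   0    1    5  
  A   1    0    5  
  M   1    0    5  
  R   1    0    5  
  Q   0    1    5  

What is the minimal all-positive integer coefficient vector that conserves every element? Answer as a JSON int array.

Coefficients: [5, 5, 1]

Z: 5·0+5·1 = 5 | 1·5 = 5
A: 5·1+5·0 = 5 | 1·5 = 5
M: 5·1+5·0 = 5 | 1·5 = 5
R: 5·1+5·0 = 5 | 1·5 = 5
Q: 5·0+5·1 = 5 | 1·5 = 5
gcd(5,5,1) = 1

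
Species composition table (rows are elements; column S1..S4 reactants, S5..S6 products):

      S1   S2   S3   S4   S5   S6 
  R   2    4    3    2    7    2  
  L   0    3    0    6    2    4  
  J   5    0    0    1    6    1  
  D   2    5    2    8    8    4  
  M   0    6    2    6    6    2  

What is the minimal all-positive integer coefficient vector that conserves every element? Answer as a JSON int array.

R: 6·2+2·4+5·3+2·2 = 39 | 5·7+2·2 = 39
L: 6·0+2·3+5·0+2·6 = 18 | 5·2+2·4 = 18
J: 6·5+2·0+5·0+2·1 = 32 | 5·6+2·1 = 32
D: 6·2+2·5+5·2+2·8 = 48 | 5·8+2·4 = 48
M: 6·0+2·6+5·2+2·6 = 34 | 5·6+2·2 = 34
gcd(6,2,5,2,5,2) = 1

Coefficients: [6, 2, 5, 2, 5, 2]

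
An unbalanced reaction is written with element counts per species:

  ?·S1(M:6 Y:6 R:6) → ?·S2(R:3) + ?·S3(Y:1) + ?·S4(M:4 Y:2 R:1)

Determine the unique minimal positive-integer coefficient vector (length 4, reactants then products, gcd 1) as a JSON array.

M: 2·6 = 12 | 3·0+6·0+3·4 = 12
Y: 2·6 = 12 | 3·0+6·1+3·2 = 12
R: 2·6 = 12 | 3·3+6·0+3·1 = 12
gcd(2,3,6,3) = 1

Coefficients: [2, 3, 6, 3]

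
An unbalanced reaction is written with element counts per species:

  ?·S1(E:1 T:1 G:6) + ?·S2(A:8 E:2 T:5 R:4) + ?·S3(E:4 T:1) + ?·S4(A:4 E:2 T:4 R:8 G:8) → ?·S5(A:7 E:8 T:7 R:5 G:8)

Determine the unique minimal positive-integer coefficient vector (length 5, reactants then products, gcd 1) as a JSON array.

A: 4·0+3·8+5·0+1·4 = 28 | 4·7 = 28
E: 4·1+3·2+5·4+1·2 = 32 | 4·8 = 32
T: 4·1+3·5+5·1+1·4 = 28 | 4·7 = 28
R: 4·0+3·4+5·0+1·8 = 20 | 4·5 = 20
G: 4·6+3·0+5·0+1·8 = 32 | 4·8 = 32
gcd(4,3,5,1,4) = 1

Coefficients: [4, 3, 5, 1, 4]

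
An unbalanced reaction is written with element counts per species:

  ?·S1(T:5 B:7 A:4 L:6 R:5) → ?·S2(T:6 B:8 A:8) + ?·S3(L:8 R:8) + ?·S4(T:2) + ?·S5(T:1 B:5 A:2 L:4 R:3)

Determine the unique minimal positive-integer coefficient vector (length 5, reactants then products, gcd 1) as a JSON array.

T: 4·5 = 20 | 1·6+1·0+5·2+4·1 = 20
B: 4·7 = 28 | 1·8+1·0+5·0+4·5 = 28
A: 4·4 = 16 | 1·8+1·0+5·0+4·2 = 16
L: 4·6 = 24 | 1·0+1·8+5·0+4·4 = 24
R: 4·5 = 20 | 1·0+1·8+5·0+4·3 = 20
gcd(4,1,1,5,4) = 1

Coefficients: [4, 1, 1, 5, 4]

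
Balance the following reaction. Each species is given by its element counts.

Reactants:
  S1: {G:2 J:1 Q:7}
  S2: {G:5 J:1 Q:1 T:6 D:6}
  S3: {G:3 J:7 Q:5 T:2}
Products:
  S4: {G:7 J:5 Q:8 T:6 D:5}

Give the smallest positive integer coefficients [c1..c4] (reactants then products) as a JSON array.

G: 4·2+5·5+3·3 = 42 | 6·7 = 42
J: 4·1+5·1+3·7 = 30 | 6·5 = 30
Q: 4·7+5·1+3·5 = 48 | 6·8 = 48
T: 4·0+5·6+3·2 = 36 | 6·6 = 36
D: 4·0+5·6+3·0 = 30 | 6·5 = 30
gcd(4,5,3,6) = 1

Coefficients: [4, 5, 3, 6]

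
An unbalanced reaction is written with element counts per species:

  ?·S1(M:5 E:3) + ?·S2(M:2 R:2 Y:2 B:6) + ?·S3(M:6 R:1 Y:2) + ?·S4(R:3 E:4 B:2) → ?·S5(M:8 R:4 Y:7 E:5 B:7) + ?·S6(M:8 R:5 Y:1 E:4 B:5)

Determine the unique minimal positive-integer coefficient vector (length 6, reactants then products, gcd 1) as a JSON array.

M: 2·5+4·2+5·6+5·0 = 48 | 2·8+4·8 = 48
R: 2·0+4·2+5·1+5·3 = 28 | 2·4+4·5 = 28
Y: 2·0+4·2+5·2+5·0 = 18 | 2·7+4·1 = 18
E: 2·3+4·0+5·0+5·4 = 26 | 2·5+4·4 = 26
B: 2·0+4·6+5·0+5·2 = 34 | 2·7+4·5 = 34
gcd(2,4,5,5,2,4) = 1

Coefficients: [2, 4, 5, 5, 2, 4]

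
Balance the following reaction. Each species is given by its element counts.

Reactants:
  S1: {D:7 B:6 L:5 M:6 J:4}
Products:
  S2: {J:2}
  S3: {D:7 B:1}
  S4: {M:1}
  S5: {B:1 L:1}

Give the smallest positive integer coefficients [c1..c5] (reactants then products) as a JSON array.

D: 1·7 = 7 | 2·0+1·7+6·0+5·0 = 7
B: 1·6 = 6 | 2·0+1·1+6·0+5·1 = 6
L: 1·5 = 5 | 2·0+1·0+6·0+5·1 = 5
M: 1·6 = 6 | 2·0+1·0+6·1+5·0 = 6
J: 1·4 = 4 | 2·2+1·0+6·0+5·0 = 4
gcd(1,2,1,6,5) = 1

Coefficients: [1, 2, 1, 6, 5]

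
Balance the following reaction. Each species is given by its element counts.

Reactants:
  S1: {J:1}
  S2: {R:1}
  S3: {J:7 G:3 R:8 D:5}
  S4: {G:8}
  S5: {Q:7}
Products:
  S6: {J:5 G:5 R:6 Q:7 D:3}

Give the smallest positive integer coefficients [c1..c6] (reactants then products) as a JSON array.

Coefficients: [4, 6, 3, 2, 5, 5]

J: 4·1+6·0+3·7+2·0+5·0 = 25 | 5·5 = 25
G: 4·0+6·0+3·3+2·8+5·0 = 25 | 5·5 = 25
R: 4·0+6·1+3·8+2·0+5·0 = 30 | 5·6 = 30
Q: 4·0+6·0+3·0+2·0+5·7 = 35 | 5·7 = 35
D: 4·0+6·0+3·5+2·0+5·0 = 15 | 5·3 = 15
gcd(4,6,3,2,5,5) = 1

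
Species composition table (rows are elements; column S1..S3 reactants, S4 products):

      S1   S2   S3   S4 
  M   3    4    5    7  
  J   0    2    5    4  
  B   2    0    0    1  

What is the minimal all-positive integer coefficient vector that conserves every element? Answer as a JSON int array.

M: 2·3+3·4+2·5 = 28 | 4·7 = 28
J: 2·0+3·2+2·5 = 16 | 4·4 = 16
B: 2·2+3·0+2·0 = 4 | 4·1 = 4
gcd(2,3,2,4) = 1

Coefficients: [2, 3, 2, 4]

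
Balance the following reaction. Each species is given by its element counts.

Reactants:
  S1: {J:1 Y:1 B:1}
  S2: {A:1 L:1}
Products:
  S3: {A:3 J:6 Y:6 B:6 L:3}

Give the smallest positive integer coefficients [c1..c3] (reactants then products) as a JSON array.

Coefficients: [6, 3, 1]

A: 6·0+3·1 = 3 | 1·3 = 3
J: 6·1+3·0 = 6 | 1·6 = 6
Y: 6·1+3·0 = 6 | 1·6 = 6
B: 6·1+3·0 = 6 | 1·6 = 6
L: 6·0+3·1 = 3 | 1·3 = 3
gcd(6,3,1) = 1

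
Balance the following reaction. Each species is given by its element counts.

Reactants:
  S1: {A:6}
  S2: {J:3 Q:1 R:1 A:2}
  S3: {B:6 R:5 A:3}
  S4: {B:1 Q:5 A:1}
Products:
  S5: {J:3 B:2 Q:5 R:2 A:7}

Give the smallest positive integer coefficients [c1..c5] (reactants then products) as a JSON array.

J: 3·0+5·3+1·0+4·0 = 15 | 5·3 = 15
B: 3·0+5·0+1·6+4·1 = 10 | 5·2 = 10
Q: 3·0+5·1+1·0+4·5 = 25 | 5·5 = 25
R: 3·0+5·1+1·5+4·0 = 10 | 5·2 = 10
A: 3·6+5·2+1·3+4·1 = 35 | 5·7 = 35
gcd(3,5,1,4,5) = 1

Coefficients: [3, 5, 1, 4, 5]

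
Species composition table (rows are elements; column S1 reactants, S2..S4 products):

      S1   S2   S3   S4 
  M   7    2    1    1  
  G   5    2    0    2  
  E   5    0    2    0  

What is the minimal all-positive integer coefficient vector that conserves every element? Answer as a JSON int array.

Coefficients: [2, 4, 5, 1]

M: 2·7 = 14 | 4·2+5·1+1·1 = 14
G: 2·5 = 10 | 4·2+5·0+1·2 = 10
E: 2·5 = 10 | 4·0+5·2+1·0 = 10
gcd(2,4,5,1) = 1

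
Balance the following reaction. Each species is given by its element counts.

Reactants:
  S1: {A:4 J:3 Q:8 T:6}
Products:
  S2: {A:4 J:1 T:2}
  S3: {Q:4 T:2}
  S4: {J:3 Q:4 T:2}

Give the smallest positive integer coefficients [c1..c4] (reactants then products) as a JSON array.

A: 3·4 = 12 | 3·4+4·0+2·0 = 12
J: 3·3 = 9 | 3·1+4·0+2·3 = 9
Q: 3·8 = 24 | 3·0+4·4+2·4 = 24
T: 3·6 = 18 | 3·2+4·2+2·2 = 18
gcd(3,3,4,2) = 1

Coefficients: [3, 3, 4, 2]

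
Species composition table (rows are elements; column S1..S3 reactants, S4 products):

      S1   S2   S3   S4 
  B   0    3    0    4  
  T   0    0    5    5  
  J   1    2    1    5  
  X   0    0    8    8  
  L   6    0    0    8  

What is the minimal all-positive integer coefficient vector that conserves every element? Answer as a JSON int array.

Coefficients: [4, 4, 3, 3]

B: 4·0+4·3+3·0 = 12 | 3·4 = 12
T: 4·0+4·0+3·5 = 15 | 3·5 = 15
J: 4·1+4·2+3·1 = 15 | 3·5 = 15
X: 4·0+4·0+3·8 = 24 | 3·8 = 24
L: 4·6+4·0+3·0 = 24 | 3·8 = 24
gcd(4,4,3,3) = 1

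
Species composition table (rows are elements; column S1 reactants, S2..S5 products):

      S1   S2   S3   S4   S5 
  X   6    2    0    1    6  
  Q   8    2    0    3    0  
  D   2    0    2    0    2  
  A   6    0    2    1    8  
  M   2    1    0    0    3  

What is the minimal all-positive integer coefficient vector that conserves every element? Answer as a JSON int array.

Coefficients: [3, 3, 2, 6, 1]

X: 3·6 = 18 | 3·2+2·0+6·1+1·6 = 18
Q: 3·8 = 24 | 3·2+2·0+6·3+1·0 = 24
D: 3·2 = 6 | 3·0+2·2+6·0+1·2 = 6
A: 3·6 = 18 | 3·0+2·2+6·1+1·8 = 18
M: 3·2 = 6 | 3·1+2·0+6·0+1·3 = 6
gcd(3,3,2,6,1) = 1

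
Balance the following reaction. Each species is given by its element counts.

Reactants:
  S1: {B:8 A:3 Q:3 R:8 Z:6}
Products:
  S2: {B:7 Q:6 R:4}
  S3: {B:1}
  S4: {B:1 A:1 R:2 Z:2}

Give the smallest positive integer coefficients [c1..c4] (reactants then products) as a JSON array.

Coefficients: [2, 1, 3, 6]

B: 2·8 = 16 | 1·7+3·1+6·1 = 16
A: 2·3 = 6 | 1·0+3·0+6·1 = 6
Q: 2·3 = 6 | 1·6+3·0+6·0 = 6
R: 2·8 = 16 | 1·4+3·0+6·2 = 16
Z: 2·6 = 12 | 1·0+3·0+6·2 = 12
gcd(2,1,3,6) = 1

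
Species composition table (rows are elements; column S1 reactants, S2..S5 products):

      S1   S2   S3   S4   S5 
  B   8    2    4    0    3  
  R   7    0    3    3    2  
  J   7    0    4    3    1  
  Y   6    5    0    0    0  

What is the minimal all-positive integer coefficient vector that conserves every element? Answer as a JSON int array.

B: 5·8 = 40 | 6·2+4·4+5·0+4·3 = 40
R: 5·7 = 35 | 6·0+4·3+5·3+4·2 = 35
J: 5·7 = 35 | 6·0+4·4+5·3+4·1 = 35
Y: 5·6 = 30 | 6·5+4·0+5·0+4·0 = 30
gcd(5,6,4,5,4) = 1

Coefficients: [5, 6, 4, 5, 4]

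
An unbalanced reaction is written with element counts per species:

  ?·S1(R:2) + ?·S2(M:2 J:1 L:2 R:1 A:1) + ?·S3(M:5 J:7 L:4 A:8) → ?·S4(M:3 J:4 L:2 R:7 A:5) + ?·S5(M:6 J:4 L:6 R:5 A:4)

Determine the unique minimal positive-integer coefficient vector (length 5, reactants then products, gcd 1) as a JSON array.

M: 6·0+5·2+1·5 = 15 | 1·3+2·6 = 15
J: 6·0+5·1+1·7 = 12 | 1·4+2·4 = 12
L: 6·0+5·2+1·4 = 14 | 1·2+2·6 = 14
R: 6·2+5·1+1·0 = 17 | 1·7+2·5 = 17
A: 6·0+5·1+1·8 = 13 | 1·5+2·4 = 13
gcd(6,5,1,1,2) = 1

Coefficients: [6, 5, 1, 1, 2]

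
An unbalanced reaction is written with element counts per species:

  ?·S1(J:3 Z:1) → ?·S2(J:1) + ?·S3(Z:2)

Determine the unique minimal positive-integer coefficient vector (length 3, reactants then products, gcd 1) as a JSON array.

Coefficients: [2, 6, 1]

J: 2·3 = 6 | 6·1+1·0 = 6
Z: 2·1 = 2 | 6·0+1·2 = 2
gcd(2,6,1) = 1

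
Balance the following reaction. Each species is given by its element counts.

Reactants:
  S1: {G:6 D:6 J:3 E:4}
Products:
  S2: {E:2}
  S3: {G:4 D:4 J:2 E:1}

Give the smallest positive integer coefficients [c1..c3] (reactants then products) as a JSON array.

Coefficients: [4, 5, 6]

G: 4·6 = 24 | 5·0+6·4 = 24
D: 4·6 = 24 | 5·0+6·4 = 24
J: 4·3 = 12 | 5·0+6·2 = 12
E: 4·4 = 16 | 5·2+6·1 = 16
gcd(4,5,6) = 1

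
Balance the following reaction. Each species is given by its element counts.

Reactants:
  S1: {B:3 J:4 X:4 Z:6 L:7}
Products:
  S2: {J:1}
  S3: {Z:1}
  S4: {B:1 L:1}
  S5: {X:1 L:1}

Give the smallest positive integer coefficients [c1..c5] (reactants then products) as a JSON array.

B: 1·3 = 3 | 4·0+6·0+3·1+4·0 = 3
J: 1·4 = 4 | 4·1+6·0+3·0+4·0 = 4
X: 1·4 = 4 | 4·0+6·0+3·0+4·1 = 4
Z: 1·6 = 6 | 4·0+6·1+3·0+4·0 = 6
L: 1·7 = 7 | 4·0+6·0+3·1+4·1 = 7
gcd(1,4,6,3,4) = 1

Coefficients: [1, 4, 6, 3, 4]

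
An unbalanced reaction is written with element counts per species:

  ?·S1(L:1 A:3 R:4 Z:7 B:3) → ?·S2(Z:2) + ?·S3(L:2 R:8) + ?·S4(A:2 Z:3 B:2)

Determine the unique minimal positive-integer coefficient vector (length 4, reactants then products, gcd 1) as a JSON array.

L: 4·1 = 4 | 5·0+2·2+6·0 = 4
A: 4·3 = 12 | 5·0+2·0+6·2 = 12
R: 4·4 = 16 | 5·0+2·8+6·0 = 16
Z: 4·7 = 28 | 5·2+2·0+6·3 = 28
B: 4·3 = 12 | 5·0+2·0+6·2 = 12
gcd(4,5,2,6) = 1

Coefficients: [4, 5, 2, 6]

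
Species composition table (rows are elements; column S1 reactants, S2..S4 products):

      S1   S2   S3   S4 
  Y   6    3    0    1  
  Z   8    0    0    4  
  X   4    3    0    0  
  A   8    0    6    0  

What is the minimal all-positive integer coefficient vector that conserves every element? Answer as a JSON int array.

Y: 3·6 = 18 | 4·3+4·0+6·1 = 18
Z: 3·8 = 24 | 4·0+4·0+6·4 = 24
X: 3·4 = 12 | 4·3+4·0+6·0 = 12
A: 3·8 = 24 | 4·0+4·6+6·0 = 24
gcd(3,4,4,6) = 1

Coefficients: [3, 4, 4, 6]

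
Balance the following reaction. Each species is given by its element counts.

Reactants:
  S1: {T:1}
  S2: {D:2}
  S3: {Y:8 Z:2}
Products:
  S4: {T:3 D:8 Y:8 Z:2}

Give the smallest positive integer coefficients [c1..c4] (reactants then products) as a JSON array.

T: 3·1+4·0+1·0 = 3 | 1·3 = 3
D: 3·0+4·2+1·0 = 8 | 1·8 = 8
Y: 3·0+4·0+1·8 = 8 | 1·8 = 8
Z: 3·0+4·0+1·2 = 2 | 1·2 = 2
gcd(3,4,1,1) = 1

Coefficients: [3, 4, 1, 1]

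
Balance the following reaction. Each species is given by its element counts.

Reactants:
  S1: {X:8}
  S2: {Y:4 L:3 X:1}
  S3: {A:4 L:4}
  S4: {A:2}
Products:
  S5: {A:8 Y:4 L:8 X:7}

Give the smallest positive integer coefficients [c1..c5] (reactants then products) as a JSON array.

A: 3·0+4·0+5·4+6·2 = 32 | 4·8 = 32
Y: 3·0+4·4+5·0+6·0 = 16 | 4·4 = 16
L: 3·0+4·3+5·4+6·0 = 32 | 4·8 = 32
X: 3·8+4·1+5·0+6·0 = 28 | 4·7 = 28
gcd(3,4,5,6,4) = 1

Coefficients: [3, 4, 5, 6, 4]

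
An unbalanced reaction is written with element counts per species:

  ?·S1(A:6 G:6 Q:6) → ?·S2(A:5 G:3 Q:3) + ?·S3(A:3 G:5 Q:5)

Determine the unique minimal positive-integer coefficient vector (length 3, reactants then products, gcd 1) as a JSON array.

Coefficients: [4, 3, 3]

A: 4·6 = 24 | 3·5+3·3 = 24
G: 4·6 = 24 | 3·3+3·5 = 24
Q: 4·6 = 24 | 3·3+3·5 = 24
gcd(4,3,3) = 1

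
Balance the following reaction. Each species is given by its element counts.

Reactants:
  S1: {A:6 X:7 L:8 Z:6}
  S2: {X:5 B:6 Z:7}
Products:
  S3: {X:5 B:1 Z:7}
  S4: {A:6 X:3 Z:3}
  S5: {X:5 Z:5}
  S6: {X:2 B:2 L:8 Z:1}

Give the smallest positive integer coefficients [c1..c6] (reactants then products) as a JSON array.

A: 5·6+2·0 = 30 | 2·0+5·6+2·0+5·0 = 30
X: 5·7+2·5 = 45 | 2·5+5·3+2·5+5·2 = 45
B: 5·0+2·6 = 12 | 2·1+5·0+2·0+5·2 = 12
L: 5·8+2·0 = 40 | 2·0+5·0+2·0+5·8 = 40
Z: 5·6+2·7 = 44 | 2·7+5·3+2·5+5·1 = 44
gcd(5,2,2,5,2,5) = 1

Coefficients: [5, 2, 2, 5, 2, 5]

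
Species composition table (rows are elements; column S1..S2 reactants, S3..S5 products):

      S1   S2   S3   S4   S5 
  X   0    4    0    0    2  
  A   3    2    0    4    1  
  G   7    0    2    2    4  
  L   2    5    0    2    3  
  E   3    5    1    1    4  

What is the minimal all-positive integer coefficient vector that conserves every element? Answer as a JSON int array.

X: 4·0+2·4 = 8 | 3·0+3·0+4·2 = 8
A: 4·3+2·2 = 16 | 3·0+3·4+4·1 = 16
G: 4·7+2·0 = 28 | 3·2+3·2+4·4 = 28
L: 4·2+2·5 = 18 | 3·0+3·2+4·3 = 18
E: 4·3+2·5 = 22 | 3·1+3·1+4·4 = 22
gcd(4,2,3,3,4) = 1

Coefficients: [4, 2, 3, 3, 4]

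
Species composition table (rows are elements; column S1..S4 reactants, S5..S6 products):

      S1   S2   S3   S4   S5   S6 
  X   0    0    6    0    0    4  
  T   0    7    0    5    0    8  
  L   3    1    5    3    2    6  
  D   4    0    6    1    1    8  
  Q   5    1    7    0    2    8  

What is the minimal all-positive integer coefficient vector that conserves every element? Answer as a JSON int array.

Coefficients: [4, 2, 2, 2, 6, 3]

X: 4·0+2·0+2·6+2·0 = 12 | 6·0+3·4 = 12
T: 4·0+2·7+2·0+2·5 = 24 | 6·0+3·8 = 24
L: 4·3+2·1+2·5+2·3 = 30 | 6·2+3·6 = 30
D: 4·4+2·0+2·6+2·1 = 30 | 6·1+3·8 = 30
Q: 4·5+2·1+2·7+2·0 = 36 | 6·2+3·8 = 36
gcd(4,2,2,2,6,3) = 1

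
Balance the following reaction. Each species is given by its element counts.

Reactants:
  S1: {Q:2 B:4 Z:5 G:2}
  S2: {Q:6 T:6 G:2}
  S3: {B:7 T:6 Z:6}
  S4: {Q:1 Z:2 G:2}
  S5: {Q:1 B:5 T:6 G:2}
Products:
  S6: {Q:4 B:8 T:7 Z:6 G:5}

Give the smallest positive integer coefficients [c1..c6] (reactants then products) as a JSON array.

Coefficients: [4, 1, 1, 5, 5, 6]

Q: 4·2+1·6+1·0+5·1+5·1 = 24 | 6·4 = 24
B: 4·4+1·0+1·7+5·0+5·5 = 48 | 6·8 = 48
T: 4·0+1·6+1·6+5·0+5·6 = 42 | 6·7 = 42
Z: 4·5+1·0+1·6+5·2+5·0 = 36 | 6·6 = 36
G: 4·2+1·2+1·0+5·2+5·2 = 30 | 6·5 = 30
gcd(4,1,1,5,5,6) = 1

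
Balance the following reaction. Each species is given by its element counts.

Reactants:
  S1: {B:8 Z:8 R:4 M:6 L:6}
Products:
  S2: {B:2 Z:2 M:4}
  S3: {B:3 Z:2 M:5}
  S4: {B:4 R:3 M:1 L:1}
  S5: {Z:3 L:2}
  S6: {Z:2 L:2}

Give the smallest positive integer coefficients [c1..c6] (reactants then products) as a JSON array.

Coefficients: [3, 1, 2, 4, 4, 3]

B: 3·8 = 24 | 1·2+2·3+4·4+4·0+3·0 = 24
Z: 3·8 = 24 | 1·2+2·2+4·0+4·3+3·2 = 24
R: 3·4 = 12 | 1·0+2·0+4·3+4·0+3·0 = 12
M: 3·6 = 18 | 1·4+2·5+4·1+4·0+3·0 = 18
L: 3·6 = 18 | 1·0+2·0+4·1+4·2+3·2 = 18
gcd(3,1,2,4,4,3) = 1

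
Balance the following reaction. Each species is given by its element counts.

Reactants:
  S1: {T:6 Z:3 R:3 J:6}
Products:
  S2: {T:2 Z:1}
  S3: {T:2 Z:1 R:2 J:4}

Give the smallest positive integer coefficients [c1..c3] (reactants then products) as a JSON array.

T: 2·6 = 12 | 3·2+3·2 = 12
Z: 2·3 = 6 | 3·1+3·1 = 6
R: 2·3 = 6 | 3·0+3·2 = 6
J: 2·6 = 12 | 3·0+3·4 = 12
gcd(2,3,3) = 1

Coefficients: [2, 3, 3]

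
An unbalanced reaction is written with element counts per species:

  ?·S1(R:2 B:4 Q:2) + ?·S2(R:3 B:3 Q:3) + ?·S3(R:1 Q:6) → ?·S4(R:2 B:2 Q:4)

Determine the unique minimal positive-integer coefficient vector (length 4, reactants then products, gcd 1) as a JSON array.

R: 1·2+2·3+2·1 = 10 | 5·2 = 10
B: 1·4+2·3+2·0 = 10 | 5·2 = 10
Q: 1·2+2·3+2·6 = 20 | 5·4 = 20
gcd(1,2,2,5) = 1

Coefficients: [1, 2, 2, 5]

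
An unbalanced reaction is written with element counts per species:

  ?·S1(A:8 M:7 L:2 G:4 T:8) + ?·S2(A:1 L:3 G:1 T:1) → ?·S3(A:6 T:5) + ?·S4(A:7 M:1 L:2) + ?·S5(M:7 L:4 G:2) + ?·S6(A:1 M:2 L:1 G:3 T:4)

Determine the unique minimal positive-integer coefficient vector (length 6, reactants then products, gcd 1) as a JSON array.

A: 5·8+4·1 = 44 | 4·6+2·7+3·0+6·1 = 44
M: 5·7+4·0 = 35 | 4·0+2·1+3·7+6·2 = 35
L: 5·2+4·3 = 22 | 4·0+2·2+3·4+6·1 = 22
G: 5·4+4·1 = 24 | 4·0+2·0+3·2+6·3 = 24
T: 5·8+4·1 = 44 | 4·5+2·0+3·0+6·4 = 44
gcd(5,4,4,2,3,6) = 1

Coefficients: [5, 4, 4, 2, 3, 6]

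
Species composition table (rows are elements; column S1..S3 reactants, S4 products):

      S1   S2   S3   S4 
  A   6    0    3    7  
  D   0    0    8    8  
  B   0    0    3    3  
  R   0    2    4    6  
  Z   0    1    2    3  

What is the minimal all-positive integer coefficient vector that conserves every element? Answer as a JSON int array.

Coefficients: [2, 3, 3, 3]

A: 2·6+3·0+3·3 = 21 | 3·7 = 21
D: 2·0+3·0+3·8 = 24 | 3·8 = 24
B: 2·0+3·0+3·3 = 9 | 3·3 = 9
R: 2·0+3·2+3·4 = 18 | 3·6 = 18
Z: 2·0+3·1+3·2 = 9 | 3·3 = 9
gcd(2,3,3,3) = 1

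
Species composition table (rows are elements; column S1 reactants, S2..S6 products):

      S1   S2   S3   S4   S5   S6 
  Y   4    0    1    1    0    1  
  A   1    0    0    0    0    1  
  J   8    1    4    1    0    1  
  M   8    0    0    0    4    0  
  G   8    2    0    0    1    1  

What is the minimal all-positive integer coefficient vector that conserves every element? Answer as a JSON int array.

Y: 2·4 = 8 | 5·0+1·1+5·1+4·0+2·1 = 8
A: 2·1 = 2 | 5·0+1·0+5·0+4·0+2·1 = 2
J: 2·8 = 16 | 5·1+1·4+5·1+4·0+2·1 = 16
M: 2·8 = 16 | 5·0+1·0+5·0+4·4+2·0 = 16
G: 2·8 = 16 | 5·2+1·0+5·0+4·1+2·1 = 16
gcd(2,5,1,5,4,2) = 1

Coefficients: [2, 5, 1, 5, 4, 2]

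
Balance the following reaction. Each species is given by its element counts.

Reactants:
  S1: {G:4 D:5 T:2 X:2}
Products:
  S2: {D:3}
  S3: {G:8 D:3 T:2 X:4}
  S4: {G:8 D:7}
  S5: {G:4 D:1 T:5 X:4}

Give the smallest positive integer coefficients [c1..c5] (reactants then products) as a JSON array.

Coefficients: [6, 6, 1, 1, 2]

G: 6·4 = 24 | 6·0+1·8+1·8+2·4 = 24
D: 6·5 = 30 | 6·3+1·3+1·7+2·1 = 30
T: 6·2 = 12 | 6·0+1·2+1·0+2·5 = 12
X: 6·2 = 12 | 6·0+1·4+1·0+2·4 = 12
gcd(6,6,1,1,2) = 1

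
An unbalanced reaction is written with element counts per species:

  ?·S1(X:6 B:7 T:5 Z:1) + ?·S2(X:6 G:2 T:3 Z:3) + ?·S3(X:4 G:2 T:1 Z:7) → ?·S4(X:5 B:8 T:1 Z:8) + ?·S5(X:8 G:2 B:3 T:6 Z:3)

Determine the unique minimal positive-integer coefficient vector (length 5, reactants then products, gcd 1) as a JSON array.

Coefficients: [4, 1, 3, 2, 4]

X: 4·6+1·6+3·4 = 42 | 2·5+4·8 = 42
G: 4·0+1·2+3·2 = 8 | 2·0+4·2 = 8
B: 4·7+1·0+3·0 = 28 | 2·8+4·3 = 28
T: 4·5+1·3+3·1 = 26 | 2·1+4·6 = 26
Z: 4·1+1·3+3·7 = 28 | 2·8+4·3 = 28
gcd(4,1,3,2,4) = 1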